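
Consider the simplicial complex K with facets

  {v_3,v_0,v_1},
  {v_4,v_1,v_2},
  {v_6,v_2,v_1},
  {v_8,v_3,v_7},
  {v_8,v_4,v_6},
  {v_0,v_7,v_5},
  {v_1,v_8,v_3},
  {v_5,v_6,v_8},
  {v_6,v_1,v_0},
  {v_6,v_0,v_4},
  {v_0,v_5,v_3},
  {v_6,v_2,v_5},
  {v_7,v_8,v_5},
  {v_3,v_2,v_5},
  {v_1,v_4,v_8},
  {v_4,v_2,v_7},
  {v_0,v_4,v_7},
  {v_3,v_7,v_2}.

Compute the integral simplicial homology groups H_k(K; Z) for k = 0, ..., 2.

H_0 ≅ Z,  H_1 ≅ Z ⊕ Z/2Z,  H_2 = 0.

Order the vertices as v_0 < v_1 < v_2 < v_3 < v_4 < v_5 < v_6 < v_7 < v_8. Listing each simplex with vertices in this order, K has dimension 2 with simplices:

  0-simplices (9): [v_0], [v_1], [v_2], [v_3], [v_4], [v_5], [v_6], [v_7], [v_8]
  1-simplices (27): (27 of them)
  2-simplices (18): (18 of them)

Hence C_0 ≅ Z^9, C_1 ≅ Z^27, C_2 ≅ Z^18.

∂_1: C_1 → C_0 sends each edge [p,q] (with p < q) to q − p. For instance
  ∂[v_5,v_8] = [v_8] − [v_5].
The 9×27 boundary matrix has rank 8 and Smith normal form diag(1,1,1,1,1,1,1,1).

The boundary map ∂_2: C_2 → C_1 sends each 2-simplex [p,q,r] to [q,r] − [p,r] + [p,q]. For instance
  ∂[v_2,v_3,v_5] = [v_3,v_5] − [v_2,v_5] + [v_2,v_3],
  ∂[v_2,v_5,v_6] = [v_5,v_6] − [v_2,v_6] + [v_2,v_5].
The 27×18 boundary matrix has rank 18 and Smith normal form diag(1,1,1,1,1,1,1,1,1,1,1,1,1,1,1,1,1,2).

Now H_k = ker ∂_k / im ∂_{k+1}, so:

  H_0: rank C_0 − rank ∂_1 = 9 − 8 = 1, and the invariant factors of ∂_1 are all 1, so H_0 ≅ Z.
  H_1: rank ker ∂_1 − rank ∂_2 = (27 − 8) − 18 = 1, and ∂_2 has invariant factor 2 > 1, so H_1 ≅ Z ⊕ Z/2Z.
  H_2: rank ker ∂_2 − rank ∂_3 = (18 − 18) − 0 = 0, and there is no ∂_3, so H_2 ≅ 0.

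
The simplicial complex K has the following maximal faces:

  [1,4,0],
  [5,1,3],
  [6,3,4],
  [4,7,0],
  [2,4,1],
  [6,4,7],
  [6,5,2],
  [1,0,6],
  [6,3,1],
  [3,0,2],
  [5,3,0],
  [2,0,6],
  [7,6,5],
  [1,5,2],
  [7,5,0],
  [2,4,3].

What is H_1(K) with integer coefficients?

Take the total order 0 < 1 < 2 < 3 < 4 < 5 < 6 < 7 on the vertex set. Then K (dimension 2) consists of the simplices:

  0-simplices (8): [0], [1], [2], [3], [4], [5], [6], [7]
  1-simplices (24): (24 of them)
  2-simplices (16): [0,1,4], [0,1,6], [0,2,3], [0,2,6], [0,3,5], [0,4,7], [0,5,7], [1,2,4], [1,2,5], [1,3,5], [1,3,6], [2,3,4], [2,5,6], [3,4,6], [4,6,7], [5,6,7]

giving chain groups C_0 ≅ Z^8, C_1 ≅ Z^24, C_2 ≅ Z^16.

∂_1: C_1 → C_0 maps an edge to its endpoints' difference, ∂[p,q] = q − p.
The 8×24 boundary matrix has rank 7 and Smith normal form diag(1,1,1,1,1,1,1).

The boundary map ∂_2: C_2 → C_1 acts by ∂[p,q,r] = [q,r] − [p,r] + [p,q]. For instance
  ∂[1,3,6] = [3,6] − [1,6] + [1,3],
  ∂[3,4,6] = [4,6] − [3,6] + [3,4].
As a 24×16 matrix over Z this has rank 15, with invariant factors (1,1,1,1,1,1,1,1,1,1,1,1,1,1,1).

Reading off H_k = ker ∂_k / im ∂_{k+1}:

  H_1: rank ker ∂_1 − rank ∂_2 = (24 − 7) − 15 = 2, and the invariant factors of ∂_2 are all 1, so H_1 = Z^2.

H_1 ≅ Z^2.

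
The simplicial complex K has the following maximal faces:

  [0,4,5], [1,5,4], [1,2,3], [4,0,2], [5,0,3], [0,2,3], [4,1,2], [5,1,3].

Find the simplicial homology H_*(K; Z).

Order the vertices as 0 < 1 < 2 < 3 < 4 < 5. Listing each simplex with vertices in this order, K has dimension 2 with simplices:

  0-simplices (6): [0], [1], [2], [3], [4], [5]
  1-simplices (12): [0,2], [0,3], [0,4], [0,5], [1,2], [1,3], [1,4], [1,5], [2,3], [2,4], [3,5], [4,5]
  2-simplices (8): [0,2,3], [0,2,4], [0,3,5], [0,4,5], [1,2,3], [1,2,4], [1,3,5], [1,4,5]

Hence C_0 ≅ Z^6, C_1 ≅ Z^12, C_2 ≅ Z^8.

∂_1: C_1 → C_0 maps an edge to its endpoints' difference, ∂[p,q] = q − p.
The 6×12 boundary matrix has rank 5 and Smith normal form diag(1,1,1,1,1).

∂_2: C_2 → C_1 sends each 2-simplex [p,q,r] to [q,r] − [p,r] + [p,q]. For instance
  ∂[0,4,5] = [4,5] − [0,5] + [0,4],
  ∂[0,2,4] = [2,4] − [0,4] + [0,2].
The resulting 12×8 matrix has rank 7, and its Smith normal form has invariant factors (1,1,1,1,1,1,1).

From H_k ≅ ker(∂_k) / im(∂_{k+1}) we obtain:

  H_0: rank C_0 − rank ∂_1 = 6 − 5 = 1, and the invariant factors of ∂_1 are all 1, so H_0 ≅ Z.
  H_1: rank ker ∂_1 − rank ∂_2 = (12 − 5) − 7 = 0, and the invariant factors of ∂_2 are all 1, so H_1 ≅ 0.
  H_2: rank ker ∂_2 − rank ∂_3 = (8 − 7) − 0 = 1, and there is no ∂_3, so H_2 ≅ Z.

H_0 = Z,  H_1 = 0,  H_2 = Z.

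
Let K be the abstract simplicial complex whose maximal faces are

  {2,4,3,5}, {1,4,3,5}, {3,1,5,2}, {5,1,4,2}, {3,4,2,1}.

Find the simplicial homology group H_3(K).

H_3 = Z.

K has 5 vertices, 10 edges, 10 triangles, 5 3-simplices.
rank ∂_3 = 4, rank ∂_4 = 0 ⇒ b_3 = 5 − 4 − 0 = 1. So H_3 = Z.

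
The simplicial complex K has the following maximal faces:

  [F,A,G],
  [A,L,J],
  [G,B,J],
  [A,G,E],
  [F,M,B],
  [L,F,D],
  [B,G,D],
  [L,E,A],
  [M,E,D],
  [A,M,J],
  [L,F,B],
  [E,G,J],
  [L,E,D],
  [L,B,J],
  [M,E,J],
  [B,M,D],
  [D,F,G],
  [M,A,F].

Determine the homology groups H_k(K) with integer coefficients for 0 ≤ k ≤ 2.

We work with the vertex ordering A < B < D < E < F < G < J < L < M. The simplices of K, each written with vertices in increasing order, are:

  0-simplices (9): A, B, D, E, F, G, J, L, M
  1-simplices (27): AE, AF, AG, AJ, AL, AM, BD, BF, BG, BJ, BL, BM, DE, DF, DG, DL, DM, EG, EJ, EL, EM, FG, FL, FM, GJ, JL, JM
  2-simplices (18): AEG, AEL, AFG, AFM, AJL, AJM, BDG, BDM, BFL, BFM, BGJ, BJL, DEL, DEM, DFG, DFL, EGJ, EJM

giving chain groups C_0 ≅ Z^9, C_1 ≅ Z^27, C_2 ≅ Z^18.

The boundary map ∂_1: C_1 → C_0 is given by ∂[p,q] = [q] − [p].
This gives a 9×27 integer matrix of rank 8; reducing to Smith normal form yields diagonal entries (1,1,1,1,1,1,1,1).

Boundary ∂_2: C_2 → C_1 maps a triangle to the signed sum of its edges. For instance
  ∂BDG = DG − BG + BD,
  ∂AEL = EL − AL + AE.
The 27×18 boundary matrix has rank 18 and Smith normal form diag(1,1,1,1,1,1,1,1,1,1,1,1,1,1,1,1,1,2).

From H_k ≅ ker(∂_k) / im(∂_{k+1}) we obtain:

  H_0: rank C_0 − rank ∂_1 = 9 − 8 = 1, and the invariant factors of ∂_1 are all 1, so H_0 ≅ Z.
  H_1: rank ker ∂_1 − rank ∂_2 = (27 − 8) − 18 = 1, and ∂_2 has invariant factor 2 > 1, so H_1 ≅ Z × Z/2.
  H_2: rank ker ∂_2 − rank ∂_3 = (18 − 18) − 0 = 0, and there is no ∂_3, so H_2 ≅ 0.

(K is a triangulation of the Klein bottle.)

H_0 ≅ Z,  H_1 ≅ Z × Z/2,  H_2 = 0.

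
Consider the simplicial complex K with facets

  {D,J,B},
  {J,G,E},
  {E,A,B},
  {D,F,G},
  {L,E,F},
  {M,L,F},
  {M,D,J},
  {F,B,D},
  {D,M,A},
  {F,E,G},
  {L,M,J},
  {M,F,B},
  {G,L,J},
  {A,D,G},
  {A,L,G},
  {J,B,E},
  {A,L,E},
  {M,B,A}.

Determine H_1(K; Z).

H_1 ≅ Z ⊕ Z/2.

Take the total order A < B < D < E < F < G < J < L < M on the vertex set. Then K (dimension 2) consists of the simplices:

  0-simplices (9): A, B, D, E, F, G, J, L, M
  1-simplices (27): AB, AD, AE, AG, AL, AM, BD, BE, BF, BJ, BM, DF, DG, DJ, DM, EF, EG, EJ, EL, FG, FL, FM, GJ, GL, JL, JM, LM
  2-simplices (18): ABE, ABM, ADG, ADM, AEL, AGL, BDF, BDJ, BEJ, BFM, DFG, DJM, EFG, EFL, EGJ, FLM, GJL, JLM

giving chain groups C_0 ≅ Z^9, C_1 ≅ Z^27, C_2 ≅ Z^18.

∂_1: C_1 → C_0 is given by ∂[p,q] = [q] − [p]. For instance
  ∂EJ = J − E.
The 9×27 boundary matrix has rank 8 and Smith normal form diag(1,1,1,1,1,1,1,1).

The boundary map ∂_2: C_2 → C_1 maps a triangle to the signed sum of its edges. For instance
  ∂ABM = BM − AM + AB,
  ∂BFM = FM − BM + BF.
The resulting 27×18 matrix has rank 18, and its Smith normal form has invariant factors (1,1,1,1,1,1,1,1,1,1,1,1,1,1,1,1,1,2).

Now H_k = ker ∂_k / im ∂_{k+1}, so:

  H_1: rank ker ∂_1 − rank ∂_2 = (27 − 8) − 18 = 1, and ∂_2 has invariant factor 2 > 1, so H_1 = Z ⊕ Z/2.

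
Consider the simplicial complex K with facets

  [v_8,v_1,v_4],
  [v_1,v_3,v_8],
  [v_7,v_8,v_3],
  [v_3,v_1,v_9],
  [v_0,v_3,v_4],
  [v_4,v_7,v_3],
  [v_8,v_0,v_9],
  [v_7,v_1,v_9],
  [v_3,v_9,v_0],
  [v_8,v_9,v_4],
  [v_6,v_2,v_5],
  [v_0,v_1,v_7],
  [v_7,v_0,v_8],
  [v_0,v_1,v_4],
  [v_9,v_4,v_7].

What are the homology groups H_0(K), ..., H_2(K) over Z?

K has 10 vertices, 24 edges, 15 triangles.
rank ∂_0 = 0, rank ∂_1 = 8 ⇒ b_0 = 10 − 0 − 8 = 2; all invariant factors of ∂_1 are 1 so no torsion. So H_0 ≅ Z^2.
rank ∂_1 = 8, rank ∂_2 = 14 ⇒ b_1 = 24 − 8 − 14 = 2; all invariant factors of ∂_2 are 1 so no torsion. So H_1 ≅ Z^2.
rank ∂_2 = 14, rank ∂_3 = 0 ⇒ b_2 = 15 − 14 − 0 = 1. So H_2 ≅ Z.

H_0 = Z^2,  H_1 = Z^2,  H_2 = Z.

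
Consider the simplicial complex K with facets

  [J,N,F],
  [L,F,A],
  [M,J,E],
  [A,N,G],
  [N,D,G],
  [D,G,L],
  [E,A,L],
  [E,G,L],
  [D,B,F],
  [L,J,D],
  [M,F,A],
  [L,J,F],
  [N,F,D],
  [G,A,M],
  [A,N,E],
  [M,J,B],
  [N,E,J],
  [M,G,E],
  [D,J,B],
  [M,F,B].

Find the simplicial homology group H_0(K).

Take the total order A < B < D < E < F < G < J < L < M < N on the vertex set. Then K (dimension 2) consists of the simplices:

  0-simplices (10): A, B, D, E, F, G, J, L, M, N
  1-simplices (30): AE, AF, AG, AL, AM, AN, BD, BF, BJ, BM, DF, DG, DJ, DL, DN, EG, EJ, EL, EM, EN, FJ, FL, FM, FN, GL, GM, GN, JL, JM, JN
  2-simplices (20): AEL, AEN, AFL, AFM, AGM, AGN, BDF, BDJ, BFM, BJM, DFN, DGL, DGN, DJL, EGL, EGM, EJM, EJN, FJL, FJN

so the chain groups are C_0 ≅ Z^10, C_1 ≅ Z^30, C_2 ≅ Z^20.

∂_1: C_1 → C_0 sends each edge [p,q] (with p < q) to q − p.
This gives a 10×30 integer matrix of rank 9; reducing to Smith normal form yields diagonal entries (1,1,1,1,1,1,1,1,1).

The boundary map ∂_2: C_2 → C_1 maps a triangle to the signed sum of its edges. For instance
  ∂BJM = JM − BM + BJ,
  ∂DGL = GL − DL + DG.
The resulting 30×20 matrix has rank 20, and its Smith normal form has invariant factors (1,1,1,1,1,1,1,1,1,1,1,1,1,1,1,1,1,1,1,2).

Now H_k = ker ∂_k / im ∂_{k+1}, so:

  H_0: rank C_0 − rank ∂_1 = 10 − 9 = 1, and the invariant factors of ∂_1 are all 1, so H_0 ≅ Z.

H_0 = Z.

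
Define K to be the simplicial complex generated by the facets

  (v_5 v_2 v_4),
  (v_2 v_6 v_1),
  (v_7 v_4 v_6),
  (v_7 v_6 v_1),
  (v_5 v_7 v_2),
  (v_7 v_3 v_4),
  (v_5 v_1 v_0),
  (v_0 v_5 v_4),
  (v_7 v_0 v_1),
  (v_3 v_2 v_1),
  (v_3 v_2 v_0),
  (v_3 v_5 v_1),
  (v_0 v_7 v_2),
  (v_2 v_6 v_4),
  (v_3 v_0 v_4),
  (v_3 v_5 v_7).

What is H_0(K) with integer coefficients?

We work with the vertex ordering v_0 < v_1 < v_2 < v_3 < v_4 < v_5 < v_6 < v_7. The simplices of K, each written with vertices in increasing order, are:

  0-simplices (8): [v_0], [v_1], [v_2], [v_3], [v_4], [v_5], [v_6], [v_7]
  1-simplices (24): (24 of them)
  2-simplices (16): (16 of them)

so the chain groups are C_0 ≅ Z^8, C_1 ≅ Z^24, C_2 ≅ Z^16.

Boundary ∂_1: C_1 → C_0 is given by ∂[p,q] = [q] − [p]. For instance
  ∂[v_1,v_5] = [v_5] − [v_1].
This gives a 8×24 integer matrix of rank 7; reducing to Smith normal form yields diagonal entries (1,1,1,1,1,1,1).

The boundary map ∂_2: C_2 → C_1 acts by ∂[p,q,r] = [q,r] − [p,r] + [p,q]. For instance
  ∂[v_4,v_6,v_7] = [v_6,v_7] − [v_4,v_7] + [v_4,v_6],
  ∂[v_0,v_1,v_7] = [v_1,v_7] − [v_0,v_7] + [v_0,v_1].
As a 24×16 matrix over Z this has rank 15, with invariant factors (1,1,1,1,1,1,1,1,1,1,1,1,1,1,1).

Reading off H_k = ker ∂_k / im ∂_{k+1}:

  H_0: rank C_0 − rank ∂_1 = 8 − 7 = 1, and the invariant factors of ∂_1 are all 1, so H_0 = Z.

(K is a triangulation of the torus T^2.)

H_0 = Z.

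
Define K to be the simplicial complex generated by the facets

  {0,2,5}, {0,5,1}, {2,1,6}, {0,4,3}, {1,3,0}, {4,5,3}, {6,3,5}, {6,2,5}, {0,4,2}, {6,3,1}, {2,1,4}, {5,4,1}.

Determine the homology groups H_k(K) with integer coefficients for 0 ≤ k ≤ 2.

H_0 = Z,  H_1 = Z/2,  H_2 = 0.

We work with the vertex ordering 0 < 1 < 2 < 3 < 4 < 5 < 6. The simplices of K, each written with vertices in increasing order, are:

  0-simplices (7): [0], [1], [2], [3], [4], [5], [6]
  1-simplices (18): [0,1], [0,2], [0,3], [0,4], [0,5], [1,2], [1,3], [1,4], [1,5], [1,6], [2,4], [2,5], [2,6], [3,4], [3,5], [3,6], [4,5], [5,6]
  2-simplices (12): [0,1,3], [0,1,5], [0,2,4], [0,2,5], [0,3,4], [1,2,4], [1,2,6], [1,3,6], [1,4,5], [2,5,6], [3,4,5], [3,5,6]

so the chain groups are C_0 ≅ Z^7, C_1 ≅ Z^18, C_2 ≅ Z^12.

Boundary ∂_1: C_1 → C_0 sends each edge [p,q] (with p < q) to q − p.
The resulting 7×18 matrix has rank 6, and its Smith normal form has invariant factors (1,1,1,1,1,1).

The boundary map ∂_2: C_2 → C_1 sends each 2-simplex [p,q,r] to [q,r] − [p,r] + [p,q]. For instance
  ∂[2,5,6] = [5,6] − [2,6] + [2,5],
  ∂[1,3,6] = [3,6] − [1,6] + [1,3].
This gives a 18×12 integer matrix of rank 12; reducing to Smith normal form yields diagonal entries (1,1,1,1,1,1,1,1,1,1,1,2).

Now H_k = ker ∂_k / im ∂_{k+1}, so:

  H_0: rank C_0 − rank ∂_1 = 7 − 6 = 1, and the invariant factors of ∂_1 are all 1, so H_0 = Z.
  H_1: rank ker ∂_1 − rank ∂_2 = (18 − 6) − 12 = 0, and ∂_2 has invariant factor 2 > 1, so H_1 = Z/2.
  H_2: rank ker ∂_2 − rank ∂_3 = (12 − 12) − 0 = 0, and there is no ∂_3, so H_2 = 0.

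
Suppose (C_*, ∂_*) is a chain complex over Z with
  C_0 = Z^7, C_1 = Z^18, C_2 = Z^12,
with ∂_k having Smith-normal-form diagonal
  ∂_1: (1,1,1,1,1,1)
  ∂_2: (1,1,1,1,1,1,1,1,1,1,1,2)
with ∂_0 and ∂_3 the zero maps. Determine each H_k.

H_0: b_0 = 7 − 0 − 6 = 1; torsion from ∂_1 factors > 1: none. So H_0 = Z.
H_1: b_1 = 18 − 6 − 12 = 0; torsion from ∂_2 factors > 1: [2]. So H_1 = Z/2.
H_2: b_2 = 12 − 12 − 0 = 0; torsion from ∂_3 factors > 1: none. So H_2 = 0.

H_0 = Z,  H_1 = Z/2,  H_2 = 0.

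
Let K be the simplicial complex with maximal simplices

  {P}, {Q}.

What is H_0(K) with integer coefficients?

H_0 ≅ Z^2.

Take the total order P < Q on the vertex set. Then K (dimension 0) consists of the simplices:

  0-simplices (2): P, Q

so the chain groups are C_0 ≅ Z^2.

Now H_k = ker ∂_k / im ∂_{k+1}, so:

  H_0: rank C_0 − rank ∂_1 = 2 − 0 = 2, and there is no ∂_1, so H_0 ≅ Z^2.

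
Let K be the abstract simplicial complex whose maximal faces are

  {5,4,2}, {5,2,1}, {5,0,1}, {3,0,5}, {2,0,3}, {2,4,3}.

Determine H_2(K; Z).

H_2 ≅ 0.

K has 6 vertices, 12 edges, 6 triangles.
rank ∂_2 = 6, rank ∂_3 = 0 ⇒ b_2 = 6 − 6 − 0 = 0. So H_2 = 0.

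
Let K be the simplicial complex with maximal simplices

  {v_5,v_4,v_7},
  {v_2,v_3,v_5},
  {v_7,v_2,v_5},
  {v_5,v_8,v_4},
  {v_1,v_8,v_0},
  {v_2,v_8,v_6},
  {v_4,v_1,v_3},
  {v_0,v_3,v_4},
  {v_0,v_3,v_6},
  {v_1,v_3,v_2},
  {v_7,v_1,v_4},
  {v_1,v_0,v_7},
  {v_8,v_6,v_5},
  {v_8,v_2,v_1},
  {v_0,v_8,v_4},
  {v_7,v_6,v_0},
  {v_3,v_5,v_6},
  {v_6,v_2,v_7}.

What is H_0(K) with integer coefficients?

Fix the vertex order v_0 < v_1 < v_2 < v_3 < v_4 < v_5 < v_6 < v_7 < v_8 and write every simplex with vertices in increasing order. Then dim K = 2 and the simplices of K are:

  0-simplices (9): [v_0], [v_1], [v_2], [v_3], [v_4], [v_5], [v_6], [v_7], [v_8]
  1-simplices (27): (27 of them)
  2-simplices (18): (18 of them)

so the chain groups are C_0 ≅ Z^9, C_1 ≅ Z^27, C_2 ≅ Z^18.

Boundary ∂_1: C_1 → C_0 maps an edge to its endpoints' difference, ∂[p,q] = q − p. For instance
  ∂[v_4,v_7] = [v_7] − [v_4].
The 9×27 boundary matrix has rank 8 and Smith normal form diag(1,1,1,1,1,1,1,1).

∂_2: C_2 → C_1 sends each 2-simplex [p,q,r] to [q,r] − [p,r] + [p,q]. For instance
  ∂[v_4,v_5,v_8] = [v_5,v_8] − [v_4,v_8] + [v_4,v_5],
  ∂[v_1,v_2,v_8] = [v_2,v_8] − [v_1,v_8] + [v_1,v_2].
The resulting 27×18 matrix has rank 18, and its Smith normal form has invariant factors (1,1,1,1,1,1,1,1,1,1,1,1,1,1,1,1,1,2).

From H_k ≅ ker(∂_k) / im(∂_{k+1}) we obtain:

  H_0: rank C_0 − rank ∂_1 = 9 − 8 = 1, and the invariant factors of ∂_1 are all 1, so H_0 = Z.

H_0 = Z.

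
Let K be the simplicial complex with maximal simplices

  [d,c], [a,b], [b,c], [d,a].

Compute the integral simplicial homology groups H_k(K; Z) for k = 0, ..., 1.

H_0 ≅ Z,  H_1 ≅ Z.

Fix the vertex order a < b < c < d and write every simplex with vertices in increasing order. Then dim K = 1 and the simplices of K are:

  0-simplices (4): a, b, c, d
  1-simplices (4): ab, ad, bc, cd

giving chain groups C_0 ≅ Z^4, C_1 ≅ Z^4.

The boundary map ∂_1: C_1 → C_0 sends each edge [p,q] (with p < q) to q − p.
As a 4×4 matrix over Z this has rank 3, with invariant factors (1,1,1).

From H_k ≅ ker(∂_k) / im(∂_{k+1}) we obtain:

  H_0: rank C_0 − rank ∂_1 = 4 − 3 = 1, and the invariant factors of ∂_1 are all 1, so H_0 ≅ Z.
  H_1: rank ker ∂_1 − rank ∂_2 = (4 − 3) − 0 = 1, and there is no ∂_2, so H_1 ≅ Z.

(K is a triangulation of the circle S^1.)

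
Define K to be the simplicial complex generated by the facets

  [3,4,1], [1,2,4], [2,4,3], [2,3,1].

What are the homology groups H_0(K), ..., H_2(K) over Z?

H_0 = Z,  H_1 = 0,  H_2 = Z.

Take the total order 1 < 2 < 3 < 4 on the vertex set. Then K (dimension 2) consists of the simplices:

  0-simplices (4): [1], [2], [3], [4]
  1-simplices (6): [1,2], [1,3], [1,4], [2,3], [2,4], [3,4]
  2-simplices (4): [1,2,3], [1,2,4], [1,3,4], [2,3,4]

giving chain groups C_0 ≅ Z^4, C_1 ≅ Z^6, C_2 ≅ Z^4.

Boundary ∂_1: C_1 → C_0 is given by ∂[p,q] = [q] − [p].
The 4×6 boundary matrix has rank 3 and Smith normal form diag(1,1,1).

∂_2: C_2 → C_1 maps a triangle to the signed sum of its edges. For instance
  ∂[1,3,4] = [3,4] − [1,4] + [1,3],
  ∂[1,2,4] = [2,4] − [1,4] + [1,2].
The resulting 6×4 matrix has rank 3, and its Smith normal form has invariant factors (1,1,1).

From H_k ≅ ker(∂_k) / im(∂_{k+1}) we obtain:

  H_0: rank C_0 − rank ∂_1 = 4 − 3 = 1, and the invariant factors of ∂_1 are all 1, so H_0 = Z.
  H_1: rank ker ∂_1 − rank ∂_2 = (6 − 3) − 3 = 0, and the invariant factors of ∂_2 are all 1, so H_1 = 0.
  H_2: rank ker ∂_2 − rank ∂_3 = (4 − 3) − 0 = 1, and there is no ∂_3, so H_2 = Z.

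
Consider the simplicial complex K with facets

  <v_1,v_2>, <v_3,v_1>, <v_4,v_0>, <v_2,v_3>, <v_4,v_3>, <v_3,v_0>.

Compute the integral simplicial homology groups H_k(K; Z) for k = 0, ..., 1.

Fix the vertex order v_0 < v_1 < v_2 < v_3 < v_4 and write every simplex with vertices in increasing order. Then dim K = 1 and the simplices of K are:

  0-simplices (5): [v_0], [v_1], [v_2], [v_3], [v_4]
  1-simplices (6): [v_0,v_3], [v_0,v_4], [v_1,v_2], [v_1,v_3], [v_2,v_3], [v_3,v_4]

giving chain groups C_0 ≅ Z^5, C_1 ≅ Z^6.

Boundary ∂_1: C_1 → C_0 is given by ∂[p,q] = [q] − [p]. For instance
  ∂[v_0,v_4] = [v_4] − [v_0].
The resulting 5×6 matrix has rank 4, and its Smith normal form has invariant factors (1,1,1,1).

Computing H_k = (kernel of ∂_k) / (image of ∂_{k+1}):

  H_0: rank C_0 − rank ∂_1 = 5 − 4 = 1, and the invariant factors of ∂_1 are all 1, so H_0 = Z.
  H_1: rank ker ∂_1 − rank ∂_2 = (6 − 4) − 0 = 2, and there is no ∂_2, so H_1 = Z^2.

As a check, the Euler characteristic is 5 − 6 = -1, which agrees with 1 − 2 = -1.
(K is a triangulation of a wedge of 2 circles.)

H_0 = Z,  H_1 = Z^2.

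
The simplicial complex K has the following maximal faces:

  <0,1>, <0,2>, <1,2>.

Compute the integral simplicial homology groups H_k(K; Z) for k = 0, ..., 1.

Order the vertices as 0 < 1 < 2. Listing each simplex with vertices in this order, K has dimension 1 with simplices:

  0-simplices (3): [0], [1], [2]
  1-simplices (3): [0,1], [0,2], [1,2]

Hence C_0 ≅ Z^3, C_1 ≅ Z^3.

The boundary map ∂_1: C_1 → C_0 maps an edge to its endpoints' difference, ∂[p,q] = q − p. For instance
  ∂[0,1] = [1] − [0].
The 3×3 boundary matrix has rank 2 and Smith normal form diag(1,1).

Reading off H_k = ker ∂_k / im ∂_{k+1}:

  H_0: rank C_0 − rank ∂_1 = 3 − 2 = 1, and the invariant factors of ∂_1 are all 1, so H_0 = Z.
  H_1: rank ker ∂_1 − rank ∂_2 = (3 − 2) − 0 = 1, and there is no ∂_2, so H_1 = Z.

H_0 ≅ Z,  H_1 ≅ Z.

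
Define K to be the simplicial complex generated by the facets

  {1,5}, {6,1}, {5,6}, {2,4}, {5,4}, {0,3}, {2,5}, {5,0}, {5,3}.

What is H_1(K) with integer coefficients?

H_1 ≅ Z^3.

We work with the vertex ordering 0 < 1 < 2 < 3 < 4 < 5 < 6. The simplices of K, each written with vertices in increasing order, are:

  0-simplices (7): [0], [1], [2], [3], [4], [5], [6]
  1-simplices (9): [0,3], [0,5], [1,5], [1,6], [2,4], [2,5], [3,5], [4,5], [5,6]

giving chain groups C_0 ≅ Z^7, C_1 ≅ Z^9.

Boundary ∂_1: C_1 → C_0 sends each edge [p,q] (with p < q) to q − p.
The 7×9 boundary matrix has rank 6 and Smith normal form diag(1,1,1,1,1,1).

Computing H_k = (kernel of ∂_k) / (image of ∂_{k+1}):

  H_1: rank ker ∂_1 − rank ∂_2 = (9 − 6) − 0 = 3, and there is no ∂_2, so H_1 = Z^3.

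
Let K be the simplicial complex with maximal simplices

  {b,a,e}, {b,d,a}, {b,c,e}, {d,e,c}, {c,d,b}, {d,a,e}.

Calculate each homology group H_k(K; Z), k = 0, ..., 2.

We work with the vertex ordering a < b < c < d < e. The simplices of K, each written with vertices in increasing order, are:

  0-simplices (5): a, b, c, d, e
  1-simplices (9): ab, ad, ae, bc, bd, be, cd, ce, de
  2-simplices (6): abd, abe, ade, bcd, bce, cde

so the chain groups are C_0 ≅ Z^5, C_1 ≅ Z^9, C_2 ≅ Z^6.

The boundary map ∂_1: C_1 → C_0 is given by ∂[p,q] = [q] − [p]. For instance
  ∂bc = c − b.
The 5×9 boundary matrix has rank 4 and Smith normal form diag(1,1,1,1).

The boundary map ∂_2: C_2 → C_1 acts by ∂[p,q,r] = [q,r] − [p,r] + [p,q]. For instance
  ∂abe = be − ae + ab,
  ∂bcd = cd − bd + bc.
The resulting 9×6 matrix has rank 5, and its Smith normal form has invariant factors (1,1,1,1,1).

Computing H_k = (kernel of ∂_k) / (image of ∂_{k+1}):

  H_0: rank C_0 − rank ∂_1 = 5 − 4 = 1, and the invariant factors of ∂_1 are all 1, so H_0 = Z.
  H_1: rank ker ∂_1 − rank ∂_2 = (9 − 4) − 5 = 0, and the invariant factors of ∂_2 are all 1, so H_1 = 0.
  H_2: rank ker ∂_2 − rank ∂_3 = (6 − 5) − 0 = 1, and there is no ∂_3, so H_2 = Z.

H_0 ≅ Z,  H_1 = 0,  H_2 ≅ Z.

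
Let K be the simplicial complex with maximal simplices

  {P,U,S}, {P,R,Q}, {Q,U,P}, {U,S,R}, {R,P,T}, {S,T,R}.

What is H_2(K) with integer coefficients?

K has 6 vertices, 12 edges, 6 triangles.
rank ∂_2 = 6, rank ∂_3 = 0 ⇒ b_2 = 6 − 6 − 0 = 0. So H_2 = 0.

H_2 ≅ 0.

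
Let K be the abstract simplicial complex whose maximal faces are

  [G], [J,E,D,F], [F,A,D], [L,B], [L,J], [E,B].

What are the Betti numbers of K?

K has 8 vertices, 11 edges, 5 triangles, 1 3-simplex.
rank ∂_0 = 0, rank ∂_1 = 6 ⇒ b_0 = 8 − 0 − 6 = 2; all invariant factors of ∂_1 are 1 so no torsion. So H_0 ≅ Z^2.
rank ∂_1 = 6, rank ∂_2 = 4 ⇒ b_1 = 11 − 6 − 4 = 1; all invariant factors of ∂_2 are 1 so no torsion. So H_1 ≅ Z.
rank ∂_2 = 4, rank ∂_3 = 1 ⇒ b_2 = 5 − 4 − 1 = 0; all invariant factors of ∂_3 are 1 so no torsion. So H_2 ≅ 0.
rank ∂_3 = 1, rank ∂_4 = 0 ⇒ b_3 = 1 − 1 − 0 = 0. So H_3 ≅ 0.

b_0 = 2, b_1 = 1, b_2 = 0, b_3 = 0.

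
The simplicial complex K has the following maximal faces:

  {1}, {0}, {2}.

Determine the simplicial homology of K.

We work with the vertex ordering 0 < 1 < 2. The simplices of K, each written with vertices in increasing order, are:

  0-simplices (3): [0], [1], [2]

so the chain groups are C_0 ≅ Z^3.

Reading off H_k = ker ∂_k / im ∂_{k+1}:

  H_0: rank C_0 − rank ∂_1 = 3 − 0 = 3, and there is no ∂_1, so H_0 ≅ Z^3.

H_0 = Z^3.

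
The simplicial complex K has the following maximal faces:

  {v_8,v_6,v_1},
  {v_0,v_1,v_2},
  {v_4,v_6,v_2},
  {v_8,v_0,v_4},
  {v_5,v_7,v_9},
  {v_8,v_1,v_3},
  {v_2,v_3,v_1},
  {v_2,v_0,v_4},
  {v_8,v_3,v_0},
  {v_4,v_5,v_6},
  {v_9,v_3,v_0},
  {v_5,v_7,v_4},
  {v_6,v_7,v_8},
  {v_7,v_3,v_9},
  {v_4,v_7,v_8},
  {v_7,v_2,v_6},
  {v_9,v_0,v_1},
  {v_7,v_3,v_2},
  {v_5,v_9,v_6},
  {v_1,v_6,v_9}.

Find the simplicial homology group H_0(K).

H_0 ≅ Z.

We work with the vertex ordering v_0 < v_1 < v_2 < v_3 < v_4 < v_5 < v_6 < v_7 < v_8 < v_9. The simplices of K, each written with vertices in increasing order, are:

  0-simplices (10): [v_0], [v_1], [v_2], [v_3], [v_4], [v_5], [v_6], [v_7], [v_8], [v_9]
  1-simplices (30): (30 of them)
  2-simplices (20): (20 of them)

giving chain groups C_0 ≅ Z^10, C_1 ≅ Z^30, C_2 ≅ Z^20.

The boundary map ∂_1: C_1 → C_0 is given by ∂[p,q] = [q] − [p]. For instance
  ∂[v_6,v_8] = [v_8] − [v_6].
As a 10×30 matrix over Z this has rank 9, with invariant factors (1,1,1,1,1,1,1,1,1).

Boundary ∂_2: C_2 → C_1 acts by ∂[p,q,r] = [q,r] − [p,r] + [p,q]. For instance
  ∂[v_0,v_1,v_9] = [v_1,v_9] − [v_0,v_9] + [v_0,v_1],
  ∂[v_4,v_5,v_7] = [v_5,v_7] − [v_4,v_7] + [v_4,v_5].
The 30×20 boundary matrix has rank 20 and Smith normal form diag(1,1,1,1,1,1,1,1,1,1,1,1,1,1,1,1,1,1,1,2).

Reading off H_k = ker ∂_k / im ∂_{k+1}:

  H_0: rank C_0 − rank ∂_1 = 10 − 9 = 1, and the invariant factors of ∂_1 are all 1, so H_0 = Z.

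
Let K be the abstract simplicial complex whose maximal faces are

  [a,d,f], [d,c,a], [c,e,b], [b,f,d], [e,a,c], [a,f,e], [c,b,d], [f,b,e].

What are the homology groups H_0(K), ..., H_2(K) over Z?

H_0 ≅ Z,  H_1 = 0,  H_2 ≅ Z.

We work with the vertex ordering a < b < c < d < e < f. The simplices of K, each written with vertices in increasing order, are:

  0-simplices (6): a, b, c, d, e, f
  1-simplices (12): ac, ad, ae, af, bc, bd, be, bf, cd, ce, df, ef
  2-simplices (8): acd, ace, adf, aef, bcd, bce, bdf, bef

so the chain groups are C_0 ≅ Z^6, C_1 ≅ Z^12, C_2 ≅ Z^8.

The boundary map ∂_1: C_1 → C_0 is given by ∂[p,q] = [q] − [p]. For instance
  ∂bc = c − b.
The resulting 6×12 matrix has rank 5, and its Smith normal form has invariant factors (1,1,1,1,1).

The boundary map ∂_2: C_2 → C_1 maps a triangle to the signed sum of its edges. For instance
  ∂ace = ce − ae + ac,
  ∂bce = ce − be + bc.
As a 12×8 matrix over Z this has rank 7, with invariant factors (1,1,1,1,1,1,1).

Reading off H_k = ker ∂_k / im ∂_{k+1}:

  H_0: rank C_0 − rank ∂_1 = 6 − 5 = 1, and the invariant factors of ∂_1 are all 1, so H_0 = Z.
  H_1: rank ker ∂_1 − rank ∂_2 = (12 − 5) − 7 = 0, and the invariant factors of ∂_2 are all 1, so H_1 = 0.
  H_2: rank ker ∂_2 − rank ∂_3 = (8 − 7) − 0 = 1, and there is no ∂_3, so H_2 = Z.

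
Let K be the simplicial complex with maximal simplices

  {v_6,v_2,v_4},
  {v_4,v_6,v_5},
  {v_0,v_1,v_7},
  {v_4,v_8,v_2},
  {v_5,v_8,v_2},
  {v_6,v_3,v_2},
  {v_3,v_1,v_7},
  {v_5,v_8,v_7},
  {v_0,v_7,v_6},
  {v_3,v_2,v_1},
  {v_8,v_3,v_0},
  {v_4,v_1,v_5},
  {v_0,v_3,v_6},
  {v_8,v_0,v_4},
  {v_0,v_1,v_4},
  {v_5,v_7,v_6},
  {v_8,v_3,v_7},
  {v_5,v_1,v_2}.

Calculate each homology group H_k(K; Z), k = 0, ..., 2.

Take the total order v_0 < v_1 < v_2 < v_3 < v_4 < v_5 < v_6 < v_7 < v_8 on the vertex set. Then K (dimension 2) consists of the simplices:

  0-simplices (9): [v_0], [v_1], [v_2], [v_3], [v_4], [v_5], [v_6], [v_7], [v_8]
  1-simplices (27): (27 of them)
  2-simplices (18): (18 of them)

so the chain groups are C_0 ≅ Z^9, C_1 ≅ Z^27, C_2 ≅ Z^18.

∂_1: C_1 → C_0 is given by ∂[p,q] = [q] − [p]. For instance
  ∂[v_2,v_3] = [v_3] − [v_2].
This gives a 9×27 integer matrix of rank 8; reducing to Smith normal form yields diagonal entries (1,1,1,1,1,1,1,1).

∂_2: C_2 → C_1 maps a triangle to the signed sum of its edges. For instance
  ∂[v_2,v_3,v_6] = [v_3,v_6] − [v_2,v_6] + [v_2,v_3],
  ∂[v_2,v_5,v_8] = [v_5,v_8] − [v_2,v_8] + [v_2,v_5].
As a 27×18 matrix over Z this has rank 18, with invariant factors (1,1,1,1,1,1,1,1,1,1,1,1,1,1,1,1,1,2).

Computing H_k = (kernel of ∂_k) / (image of ∂_{k+1}):

  H_0: rank C_0 − rank ∂_1 = 9 − 8 = 1, and the invariant factors of ∂_1 are all 1, so H_0 ≅ Z.
  H_1: rank ker ∂_1 − rank ∂_2 = (27 − 8) − 18 = 1, and ∂_2 has invariant factor 2 > 1, so H_1 ≅ Z ⊕ Z/2.
  H_2: rank ker ∂_2 − rank ∂_3 = (18 − 18) − 0 = 0, and there is no ∂_3, so H_2 ≅ 0.

H_0 = Z,  H_1 = Z ⊕ Z/2,  H_2 = 0.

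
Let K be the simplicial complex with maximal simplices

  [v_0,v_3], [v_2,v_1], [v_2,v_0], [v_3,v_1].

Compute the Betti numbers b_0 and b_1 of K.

b_0 = 1, b_1 = 1.

Order the vertices as v_0 < v_1 < v_2 < v_3. Listing each simplex with vertices in this order, K has dimension 1 with simplices:

  0-simplices (4): [v_0], [v_1], [v_2], [v_3]
  1-simplices (4): [v_0,v_2], [v_0,v_3], [v_1,v_2], [v_1,v_3]

so the chain groups are C_0 ≅ Z^4, C_1 ≅ Z^4.

∂_1: C_1 → C_0 is given by ∂[p,q] = [q] − [p].
The 4×4 boundary matrix has rank 3 and Smith normal form diag(1,1,1).

Now H_k = ker ∂_k / im ∂_{k+1}, so:

  H_0: rank C_0 − rank ∂_1 = 4 − 3 = 1, and the invariant factors of ∂_1 are all 1, so H_0 ≅ Z.
  H_1: rank ker ∂_1 − rank ∂_2 = (4 − 3) − 0 = 1, and there is no ∂_2, so H_1 ≅ Z.

As a check, the Euler characteristic is 4 − 4 = 0, which agrees with 1 − 1 = 0.
(K is a triangulation of the circle S^1.)

Hence the Betti numbers are b_0 = 1, b_1 = 1.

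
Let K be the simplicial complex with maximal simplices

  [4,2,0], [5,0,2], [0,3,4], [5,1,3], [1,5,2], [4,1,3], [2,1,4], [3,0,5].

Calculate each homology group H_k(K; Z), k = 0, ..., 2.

Fix the vertex order 0 < 1 < 2 < 3 < 4 < 5 and write every simplex with vertices in increasing order. Then dim K = 2 and the simplices of K are:

  0-simplices (6): [0], [1], [2], [3], [4], [5]
  1-simplices (12): [0,2], [0,3], [0,4], [0,5], [1,2], [1,3], [1,4], [1,5], [2,4], [2,5], [3,4], [3,5]
  2-simplices (8): [0,2,4], [0,2,5], [0,3,4], [0,3,5], [1,2,4], [1,2,5], [1,3,4], [1,3,5]

giving chain groups C_0 ≅ Z^6, C_1 ≅ Z^12, C_2 ≅ Z^8.

Boundary ∂_1: C_1 → C_0 is given by ∂[p,q] = [q] − [p].
This gives a 6×12 integer matrix of rank 5; reducing to Smith normal form yields diagonal entries (1,1,1,1,1).

Boundary ∂_2: C_2 → C_1 acts by ∂[p,q,r] = [q,r] − [p,r] + [p,q]. For instance
  ∂[0,2,4] = [2,4] − [0,4] + [0,2],
  ∂[0,3,5] = [3,5] − [0,5] + [0,3].
This gives a 12×8 integer matrix of rank 7; reducing to Smith normal form yields diagonal entries (1,1,1,1,1,1,1).

Computing H_k = (kernel of ∂_k) / (image of ∂_{k+1}):

  H_0: rank C_0 − rank ∂_1 = 6 − 5 = 1, and the invariant factors of ∂_1 are all 1, so H_0 ≅ Z.
  H_1: rank ker ∂_1 − rank ∂_2 = (12 − 5) − 7 = 0, and the invariant factors of ∂_2 are all 1, so H_1 ≅ 0.
  H_2: rank ker ∂_2 − rank ∂_3 = (8 − 7) − 0 = 1, and there is no ∂_3, so H_2 ≅ Z.

H_0 ≅ Z,  H_1 = 0,  H_2 ≅ Z.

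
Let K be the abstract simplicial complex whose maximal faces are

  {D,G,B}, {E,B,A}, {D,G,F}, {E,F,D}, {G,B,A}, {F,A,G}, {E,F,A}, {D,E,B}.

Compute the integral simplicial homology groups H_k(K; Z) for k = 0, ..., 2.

We work with the vertex ordering A < B < D < E < F < G. The simplices of K, each written with vertices in increasing order, are:

  0-simplices (6): A, B, D, E, F, G
  1-simplices (12): AB, AE, AF, AG, BD, BE, BG, DE, DF, DG, EF, FG
  2-simplices (8): ABE, ABG, AEF, AFG, BDE, BDG, DEF, DFG

giving chain groups C_0 ≅ Z^6, C_1 ≅ Z^12, C_2 ≅ Z^8.

Boundary ∂_1: C_1 → C_0 maps an edge to its endpoints' difference, ∂[p,q] = q − p. For instance
  ∂AB = B − A.
This gives a 6×12 integer matrix of rank 5; reducing to Smith normal form yields diagonal entries (1,1,1,1,1).

Boundary ∂_2: C_2 → C_1 sends each 2-simplex [p,q,r] to [q,r] − [p,r] + [p,q]. For instance
  ∂BDG = DG − BG + BD,
  ∂DEF = EF − DF + DE.
The resulting 12×8 matrix has rank 7, and its Smith normal form has invariant factors (1,1,1,1,1,1,1).

Now H_k = ker ∂_k / im ∂_{k+1}, so:

  H_0: rank C_0 − rank ∂_1 = 6 − 5 = 1, and the invariant factors of ∂_1 are all 1, so H_0 = Z.
  H_1: rank ker ∂_1 − rank ∂_2 = (12 − 5) − 7 = 0, and the invariant factors of ∂_2 are all 1, so H_1 = 0.
  H_2: rank ker ∂_2 − rank ∂_3 = (8 − 7) − 0 = 1, and there is no ∂_3, so H_2 = Z.

H_0 = Z,  H_1 = 0,  H_2 = Z.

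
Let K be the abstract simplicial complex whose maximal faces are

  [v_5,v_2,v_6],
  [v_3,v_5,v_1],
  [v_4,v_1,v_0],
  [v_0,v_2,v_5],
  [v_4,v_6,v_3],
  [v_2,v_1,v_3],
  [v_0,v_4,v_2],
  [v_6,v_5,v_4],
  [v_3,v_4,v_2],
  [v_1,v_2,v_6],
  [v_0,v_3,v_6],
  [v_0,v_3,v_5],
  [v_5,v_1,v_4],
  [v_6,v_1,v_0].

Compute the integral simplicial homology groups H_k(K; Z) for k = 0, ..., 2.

H_0 ≅ Z,  H_1 ≅ Z^2,  H_2 ≅ Z.

Take the total order v_0 < v_1 < v_2 < v_3 < v_4 < v_5 < v_6 on the vertex set. Then K (dimension 2) consists of the simplices:

  0-simplices (7): [v_0], [v_1], [v_2], [v_3], [v_4], [v_5], [v_6]
  1-simplices (21): (21 of them)
  2-simplices (14): (14 of them)

Hence C_0 ≅ Z^7, C_1 ≅ Z^21, C_2 ≅ Z^14.

Boundary ∂_1: C_1 → C_0 maps an edge to its endpoints' difference, ∂[p,q] = q − p.
This gives a 7×21 integer matrix of rank 6; reducing to Smith normal form yields diagonal entries (1,1,1,1,1,1).

∂_2: C_2 → C_1 acts by ∂[p,q,r] = [q,r] − [p,r] + [p,q]. For instance
  ∂[v_2,v_5,v_6] = [v_5,v_6] − [v_2,v_6] + [v_2,v_5],
  ∂[v_1,v_4,v_5] = [v_4,v_5] − [v_1,v_5] + [v_1,v_4].
The resulting 21×14 matrix has rank 13, and its Smith normal form has invariant factors (1,1,1,1,1,1,1,1,1,1,1,1,1).

Computing H_k = (kernel of ∂_k) / (image of ∂_{k+1}):

  H_0: rank C_0 − rank ∂_1 = 7 − 6 = 1, and the invariant factors of ∂_1 are all 1, so H_0 ≅ Z.
  H_1: rank ker ∂_1 − rank ∂_2 = (21 − 6) − 13 = 2, and the invariant factors of ∂_2 are all 1, so H_1 ≅ Z^2.
  H_2: rank ker ∂_2 − rank ∂_3 = (14 − 13) − 0 = 1, and there is no ∂_3, so H_2 ≅ Z.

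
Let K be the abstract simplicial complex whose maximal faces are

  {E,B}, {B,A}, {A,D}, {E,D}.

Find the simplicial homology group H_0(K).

H_0 ≅ Z.

K has 4 vertices, 4 edges.
rank ∂_0 = 0, rank ∂_1 = 3 ⇒ b_0 = 4 − 0 − 3 = 1; all invariant factors of ∂_1 are 1 so no torsion. So H_0 = Z.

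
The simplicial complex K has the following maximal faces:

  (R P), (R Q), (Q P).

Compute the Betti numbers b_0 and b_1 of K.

We work with the vertex ordering P < Q < R. The simplices of K, each written with vertices in increasing order, are:

  0-simplices (3): P, Q, R
  1-simplices (3): PQ, PR, QR

giving chain groups C_0 ≅ Z^3, C_1 ≅ Z^3.

∂_1: C_1 → C_0 sends each edge [p,q] (with p < q) to q − p.
The resulting 3×3 matrix has rank 2, and its Smith normal form has invariant factors (1,1).

Computing H_k = (kernel of ∂_k) / (image of ∂_{k+1}):

  H_0: rank C_0 − rank ∂_1 = 3 − 2 = 1, and the invariant factors of ∂_1 are all 1, so H_0 ≅ Z.
  H_1: rank ker ∂_1 − rank ∂_2 = (3 − 2) − 0 = 1, and there is no ∂_2, so H_1 ≅ Z.

As a check, the Euler characteristic is 3 − 3 = 0, which agrees with 1 − 1 = 0.

Hence the Betti numbers are b_0 = 1, b_1 = 1.

b_0 = 1, b_1 = 1.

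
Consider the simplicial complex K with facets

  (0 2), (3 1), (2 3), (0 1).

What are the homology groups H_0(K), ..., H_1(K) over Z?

K has 4 vertices, 4 edges.
rank ∂_0 = 0, rank ∂_1 = 3 ⇒ b_0 = 4 − 0 − 3 = 1; all invariant factors of ∂_1 are 1 so no torsion. So H_0 ≅ Z.
rank ∂_1 = 3, rank ∂_2 = 0 ⇒ b_1 = 4 − 3 − 0 = 1. So H_1 ≅ Z.

H_0 = Z,  H_1 = Z.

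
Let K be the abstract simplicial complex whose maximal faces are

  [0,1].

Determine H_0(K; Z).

Order the vertices as 0 < 1. Listing each simplex with vertices in this order, K has dimension 1 with simplices:

  0-simplices (2): [0], [1]
  1-simplices (1): [0,1]

giving chain groups C_0 ≅ Z^2, C_1 ≅ Z^1.

The boundary map ∂_1: C_1 → C_0 is given by ∂[p,q] = [q] − [p].
This gives a 2×1 integer matrix of rank 1; reducing to Smith normal form yields diagonal entries (1).

Reading off H_k = ker ∂_k / im ∂_{k+1}:

  H_0: rank C_0 − rank ∂_1 = 2 − 1 = 1, and the invariant factors of ∂_1 are all 1, so H_0 ≅ Z.

H_0 ≅ Z.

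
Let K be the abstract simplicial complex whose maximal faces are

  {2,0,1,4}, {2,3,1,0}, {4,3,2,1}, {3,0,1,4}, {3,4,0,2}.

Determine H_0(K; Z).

H_0 ≅ Z.

We work with the vertex ordering 0 < 1 < 2 < 3 < 4. The simplices of K, each written with vertices in increasing order, are:

  0-simplices (5): [0], [1], [2], [3], [4]
  1-simplices (10): [0,1], [0,2], [0,3], [0,4], [1,2], [1,3], [1,4], [2,3], [2,4], [3,4]
  2-simplices (10): [0,1,2], [0,1,3], [0,1,4], [0,2,3], [0,2,4], [0,3,4], [1,2,3], [1,2,4], [1,3,4], [2,3,4]
  3-simplices (5): [0,1,2,3], [0,1,2,4], [0,1,3,4], [0,2,3,4], [1,2,3,4]

so the chain groups are C_0 ≅ Z^5, C_1 ≅ Z^10, C_2 ≅ Z^10, C_3 ≅ Z^5.

Boundary ∂_1: C_1 → C_0 is given by ∂[p,q] = [q] − [p]. For instance
  ∂[0,4] = [4] − [0].
As a 5×10 matrix over Z this has rank 4, with invariant factors (1,1,1,1).

The boundary map ∂_2: C_2 → C_1 acts by ∂[p,q,r] = [q,r] − [p,r] + [p,q]. For instance
  ∂[0,1,3] = [1,3] − [0,3] + [0,1],
  ∂[2,3,4] = [3,4] − [2,4] + [2,3].
This gives a 10×10 integer matrix of rank 6; reducing to Smith normal form yields diagonal entries (1,1,1,1,1,1).

Boundary ∂_3: C_3 → C_2 sends each 3-simplex σ to the alternating sum Σ_i (−1)^i (σ with its i-th vertex removed). For instance
  ∂[0,1,2,4] = [1,2,4] − [0,2,4] + [0,1,4] − [0,1,2],
  ∂[1,2,3,4] = [2,3,4] − [1,3,4] + [1,2,4] − [1,2,3].
The 10×5 boundary matrix has rank 4 and Smith normal form diag(1,1,1,1).

From H_k ≅ ker(∂_k) / im(∂_{k+1}) we obtain:

  H_0: rank C_0 − rank ∂_1 = 5 − 4 = 1, and the invariant factors of ∂_1 are all 1, so H_0 ≅ Z.

(K is a triangulation of the 3-sphere S^3.)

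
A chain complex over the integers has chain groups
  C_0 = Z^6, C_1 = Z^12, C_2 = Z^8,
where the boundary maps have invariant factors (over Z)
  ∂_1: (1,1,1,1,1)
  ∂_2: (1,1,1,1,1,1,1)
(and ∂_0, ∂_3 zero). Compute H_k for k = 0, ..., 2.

H_0: b_0 = 6 − 0 − 5 = 1; torsion from ∂_1 factors > 1: none. So H_0 = Z.
H_1: b_1 = 12 − 5 − 7 = 0; torsion from ∂_2 factors > 1: none. So H_1 = 0.
H_2: b_2 = 8 − 7 − 0 = 1; torsion from ∂_3 factors > 1: none. So H_2 = Z.

H_0 = Z,  H_1 = 0,  H_2 = Z.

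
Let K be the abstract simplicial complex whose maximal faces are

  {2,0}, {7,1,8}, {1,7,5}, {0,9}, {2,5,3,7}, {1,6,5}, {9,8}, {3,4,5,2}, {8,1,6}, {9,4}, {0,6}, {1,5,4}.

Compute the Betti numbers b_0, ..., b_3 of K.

b_0 = 1, b_1 = 3, b_2 = 0, b_3 = 0.

Fix the vertex order 0 < 1 < 2 < 3 < 4 < 5 < 6 < 7 < 8 < 9 and write every simplex with vertices in increasing order. Then dim K = 3 and the simplices of K are:

  0-simplices (10): [0], [1], [2], [3], [4], [5], [6], [7], [8], [9]
  1-simplices (22): [0,2], [0,6], [0,9], [1,4], [1,5], [1,6], [1,7], [1,8], [2,3], [2,4], [2,5], [2,7], [3,4], [3,5], [3,7], [4,5], [4,9], [5,6], [5,7], [6,8], [7,8], [8,9]
  2-simplices (12): [1,4,5], [1,5,6], [1,5,7], [1,6,8], [1,7,8], [2,3,4], [2,3,5], [2,3,7], [2,4,5], [2,5,7], [3,4,5], [3,5,7]
  3-simplices (2): [2,3,4,5], [2,3,5,7]

so the chain groups are C_0 ≅ Z^10, C_1 ≅ Z^22, C_2 ≅ Z^12, C_3 ≅ Z^2.

The boundary map ∂_1: C_1 → C_0 sends each edge [p,q] (with p < q) to q − p. For instance
  ∂[5,7] = [7] − [5].
As a 10×22 matrix over Z this has rank 9, with invariant factors (1,1,1,1,1,1,1,1,1).

∂_2: C_2 → C_1 sends each 2-simplex [p,q,r] to [q,r] − [p,r] + [p,q]. For instance
  ∂[3,5,7] = [5,7] − [3,7] + [3,5],
  ∂[1,5,7] = [5,7] − [1,7] + [1,5].
This gives a 22×12 integer matrix of rank 10; reducing to Smith normal form yields diagonal entries (1,1,1,1,1,1,1,1,1,1).

∂_3: C_3 → C_2 sends each 3-simplex σ to the alternating sum Σ_i (−1)^i (σ with its i-th vertex removed). For instance
  ∂[2,3,4,5] = [3,4,5] − [2,4,5] + [2,3,5] − [2,3,4],
  ∂[2,3,5,7] = [3,5,7] − [2,5,7] + [2,3,7] − [2,3,5].
This gives a 12×2 integer matrix of rank 2; reducing to Smith normal form yields diagonal entries (1,1).

Computing H_k = (kernel of ∂_k) / (image of ∂_{k+1}):

  H_0: rank C_0 − rank ∂_1 = 10 − 9 = 1, and the invariant factors of ∂_1 are all 1, so H_0 ≅ Z.
  H_1: rank ker ∂_1 − rank ∂_2 = (22 − 9) − 10 = 3, and the invariant factors of ∂_2 are all 1, so H_1 ≅ Z^3.
  H_2: rank ker ∂_2 − rank ∂_3 = (12 − 10) − 2 = 0, and the invariant factors of ∂_3 are all 1, so H_2 ≅ 0.
  H_3: rank ker ∂_3 − rank ∂_4 = (2 − 2) − 0 = 0, and there is no ∂_4, so H_3 ≅ 0.

As a check, the Euler characteristic is 10 − 22 + 12 − 2 = -2, which agrees with 1 − 3 + 0 − 0 = -2.

Hence the Betti numbers are b_0 = 1, b_1 = 3, b_2 = 0, b_3 = 0.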